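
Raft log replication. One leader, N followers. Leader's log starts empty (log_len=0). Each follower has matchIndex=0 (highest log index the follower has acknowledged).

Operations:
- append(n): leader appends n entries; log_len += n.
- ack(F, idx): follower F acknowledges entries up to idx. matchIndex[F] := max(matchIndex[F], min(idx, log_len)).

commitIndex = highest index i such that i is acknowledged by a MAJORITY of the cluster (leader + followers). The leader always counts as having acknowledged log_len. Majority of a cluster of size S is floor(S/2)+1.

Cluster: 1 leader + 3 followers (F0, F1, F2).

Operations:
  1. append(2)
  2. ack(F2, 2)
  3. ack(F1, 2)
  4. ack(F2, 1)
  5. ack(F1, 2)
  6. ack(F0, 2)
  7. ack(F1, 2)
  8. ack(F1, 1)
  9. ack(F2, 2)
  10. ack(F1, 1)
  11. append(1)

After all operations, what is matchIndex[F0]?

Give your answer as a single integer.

Op 1: append 2 -> log_len=2
Op 2: F2 acks idx 2 -> match: F0=0 F1=0 F2=2; commitIndex=0
Op 3: F1 acks idx 2 -> match: F0=0 F1=2 F2=2; commitIndex=2
Op 4: F2 acks idx 1 -> match: F0=0 F1=2 F2=2; commitIndex=2
Op 5: F1 acks idx 2 -> match: F0=0 F1=2 F2=2; commitIndex=2
Op 6: F0 acks idx 2 -> match: F0=2 F1=2 F2=2; commitIndex=2
Op 7: F1 acks idx 2 -> match: F0=2 F1=2 F2=2; commitIndex=2
Op 8: F1 acks idx 1 -> match: F0=2 F1=2 F2=2; commitIndex=2
Op 9: F2 acks idx 2 -> match: F0=2 F1=2 F2=2; commitIndex=2
Op 10: F1 acks idx 1 -> match: F0=2 F1=2 F2=2; commitIndex=2
Op 11: append 1 -> log_len=3

Answer: 2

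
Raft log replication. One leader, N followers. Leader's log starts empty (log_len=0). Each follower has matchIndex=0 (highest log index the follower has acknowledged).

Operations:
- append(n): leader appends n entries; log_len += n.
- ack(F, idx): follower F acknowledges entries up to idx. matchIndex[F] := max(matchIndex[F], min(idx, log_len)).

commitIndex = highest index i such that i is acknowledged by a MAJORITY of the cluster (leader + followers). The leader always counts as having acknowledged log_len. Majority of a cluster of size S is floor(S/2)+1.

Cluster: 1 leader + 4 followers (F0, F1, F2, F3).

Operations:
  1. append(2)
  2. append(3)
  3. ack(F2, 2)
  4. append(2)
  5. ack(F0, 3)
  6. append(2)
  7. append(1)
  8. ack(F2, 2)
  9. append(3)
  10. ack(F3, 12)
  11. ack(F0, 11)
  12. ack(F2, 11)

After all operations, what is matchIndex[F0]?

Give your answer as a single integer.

Op 1: append 2 -> log_len=2
Op 2: append 3 -> log_len=5
Op 3: F2 acks idx 2 -> match: F0=0 F1=0 F2=2 F3=0; commitIndex=0
Op 4: append 2 -> log_len=7
Op 5: F0 acks idx 3 -> match: F0=3 F1=0 F2=2 F3=0; commitIndex=2
Op 6: append 2 -> log_len=9
Op 7: append 1 -> log_len=10
Op 8: F2 acks idx 2 -> match: F0=3 F1=0 F2=2 F3=0; commitIndex=2
Op 9: append 3 -> log_len=13
Op 10: F3 acks idx 12 -> match: F0=3 F1=0 F2=2 F3=12; commitIndex=3
Op 11: F0 acks idx 11 -> match: F0=11 F1=0 F2=2 F3=12; commitIndex=11
Op 12: F2 acks idx 11 -> match: F0=11 F1=0 F2=11 F3=12; commitIndex=11

Answer: 11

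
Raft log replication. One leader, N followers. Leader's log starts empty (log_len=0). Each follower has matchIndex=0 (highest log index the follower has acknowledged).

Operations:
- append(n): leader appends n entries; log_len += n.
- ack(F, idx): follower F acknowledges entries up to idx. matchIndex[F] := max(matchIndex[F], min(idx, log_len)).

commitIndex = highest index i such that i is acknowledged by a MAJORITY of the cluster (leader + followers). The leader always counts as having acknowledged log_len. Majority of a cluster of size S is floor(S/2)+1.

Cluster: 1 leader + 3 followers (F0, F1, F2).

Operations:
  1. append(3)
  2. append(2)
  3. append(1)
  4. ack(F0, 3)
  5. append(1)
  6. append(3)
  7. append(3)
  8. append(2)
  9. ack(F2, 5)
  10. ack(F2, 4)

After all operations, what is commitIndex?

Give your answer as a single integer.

Answer: 3

Derivation:
Op 1: append 3 -> log_len=3
Op 2: append 2 -> log_len=5
Op 3: append 1 -> log_len=6
Op 4: F0 acks idx 3 -> match: F0=3 F1=0 F2=0; commitIndex=0
Op 5: append 1 -> log_len=7
Op 6: append 3 -> log_len=10
Op 7: append 3 -> log_len=13
Op 8: append 2 -> log_len=15
Op 9: F2 acks idx 5 -> match: F0=3 F1=0 F2=5; commitIndex=3
Op 10: F2 acks idx 4 -> match: F0=3 F1=0 F2=5; commitIndex=3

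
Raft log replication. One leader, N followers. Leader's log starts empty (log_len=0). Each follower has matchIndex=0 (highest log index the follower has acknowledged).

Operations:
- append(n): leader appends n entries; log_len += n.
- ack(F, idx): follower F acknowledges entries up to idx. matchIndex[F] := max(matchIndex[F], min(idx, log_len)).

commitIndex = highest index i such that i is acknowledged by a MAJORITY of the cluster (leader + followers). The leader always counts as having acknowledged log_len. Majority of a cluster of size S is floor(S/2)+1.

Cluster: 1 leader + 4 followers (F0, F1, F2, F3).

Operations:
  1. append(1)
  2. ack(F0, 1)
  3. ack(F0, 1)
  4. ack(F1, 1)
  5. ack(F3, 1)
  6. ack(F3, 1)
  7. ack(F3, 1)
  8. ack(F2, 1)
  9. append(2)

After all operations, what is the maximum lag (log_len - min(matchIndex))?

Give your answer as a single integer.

Op 1: append 1 -> log_len=1
Op 2: F0 acks idx 1 -> match: F0=1 F1=0 F2=0 F3=0; commitIndex=0
Op 3: F0 acks idx 1 -> match: F0=1 F1=0 F2=0 F3=0; commitIndex=0
Op 4: F1 acks idx 1 -> match: F0=1 F1=1 F2=0 F3=0; commitIndex=1
Op 5: F3 acks idx 1 -> match: F0=1 F1=1 F2=0 F3=1; commitIndex=1
Op 6: F3 acks idx 1 -> match: F0=1 F1=1 F2=0 F3=1; commitIndex=1
Op 7: F3 acks idx 1 -> match: F0=1 F1=1 F2=0 F3=1; commitIndex=1
Op 8: F2 acks idx 1 -> match: F0=1 F1=1 F2=1 F3=1; commitIndex=1
Op 9: append 2 -> log_len=3

Answer: 2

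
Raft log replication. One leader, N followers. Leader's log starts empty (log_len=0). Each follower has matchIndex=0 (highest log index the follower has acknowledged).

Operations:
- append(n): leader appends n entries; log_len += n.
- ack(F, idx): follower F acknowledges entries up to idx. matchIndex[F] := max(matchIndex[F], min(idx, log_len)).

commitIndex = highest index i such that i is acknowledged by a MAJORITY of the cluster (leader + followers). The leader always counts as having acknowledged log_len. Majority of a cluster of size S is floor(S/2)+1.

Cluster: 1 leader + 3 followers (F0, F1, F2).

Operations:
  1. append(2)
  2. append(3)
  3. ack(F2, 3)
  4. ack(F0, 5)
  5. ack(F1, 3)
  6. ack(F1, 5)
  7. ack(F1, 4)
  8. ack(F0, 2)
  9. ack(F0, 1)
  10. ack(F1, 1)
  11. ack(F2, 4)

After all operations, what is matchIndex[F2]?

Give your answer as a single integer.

Op 1: append 2 -> log_len=2
Op 2: append 3 -> log_len=5
Op 3: F2 acks idx 3 -> match: F0=0 F1=0 F2=3; commitIndex=0
Op 4: F0 acks idx 5 -> match: F0=5 F1=0 F2=3; commitIndex=3
Op 5: F1 acks idx 3 -> match: F0=5 F1=3 F2=3; commitIndex=3
Op 6: F1 acks idx 5 -> match: F0=5 F1=5 F2=3; commitIndex=5
Op 7: F1 acks idx 4 -> match: F0=5 F1=5 F2=3; commitIndex=5
Op 8: F0 acks idx 2 -> match: F0=5 F1=5 F2=3; commitIndex=5
Op 9: F0 acks idx 1 -> match: F0=5 F1=5 F2=3; commitIndex=5
Op 10: F1 acks idx 1 -> match: F0=5 F1=5 F2=3; commitIndex=5
Op 11: F2 acks idx 4 -> match: F0=5 F1=5 F2=4; commitIndex=5

Answer: 4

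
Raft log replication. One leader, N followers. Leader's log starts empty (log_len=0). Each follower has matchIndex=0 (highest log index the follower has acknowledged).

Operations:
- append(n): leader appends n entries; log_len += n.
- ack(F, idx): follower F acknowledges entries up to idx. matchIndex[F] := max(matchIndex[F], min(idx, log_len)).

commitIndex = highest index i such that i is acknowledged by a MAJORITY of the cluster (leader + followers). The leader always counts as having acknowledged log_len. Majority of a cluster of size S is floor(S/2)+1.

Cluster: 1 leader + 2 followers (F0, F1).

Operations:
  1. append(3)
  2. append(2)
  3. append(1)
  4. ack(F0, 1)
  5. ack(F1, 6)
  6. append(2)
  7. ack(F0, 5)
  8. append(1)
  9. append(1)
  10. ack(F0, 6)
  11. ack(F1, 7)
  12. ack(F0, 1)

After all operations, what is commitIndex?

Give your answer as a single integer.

Op 1: append 3 -> log_len=3
Op 2: append 2 -> log_len=5
Op 3: append 1 -> log_len=6
Op 4: F0 acks idx 1 -> match: F0=1 F1=0; commitIndex=1
Op 5: F1 acks idx 6 -> match: F0=1 F1=6; commitIndex=6
Op 6: append 2 -> log_len=8
Op 7: F0 acks idx 5 -> match: F0=5 F1=6; commitIndex=6
Op 8: append 1 -> log_len=9
Op 9: append 1 -> log_len=10
Op 10: F0 acks idx 6 -> match: F0=6 F1=6; commitIndex=6
Op 11: F1 acks idx 7 -> match: F0=6 F1=7; commitIndex=7
Op 12: F0 acks idx 1 -> match: F0=6 F1=7; commitIndex=7

Answer: 7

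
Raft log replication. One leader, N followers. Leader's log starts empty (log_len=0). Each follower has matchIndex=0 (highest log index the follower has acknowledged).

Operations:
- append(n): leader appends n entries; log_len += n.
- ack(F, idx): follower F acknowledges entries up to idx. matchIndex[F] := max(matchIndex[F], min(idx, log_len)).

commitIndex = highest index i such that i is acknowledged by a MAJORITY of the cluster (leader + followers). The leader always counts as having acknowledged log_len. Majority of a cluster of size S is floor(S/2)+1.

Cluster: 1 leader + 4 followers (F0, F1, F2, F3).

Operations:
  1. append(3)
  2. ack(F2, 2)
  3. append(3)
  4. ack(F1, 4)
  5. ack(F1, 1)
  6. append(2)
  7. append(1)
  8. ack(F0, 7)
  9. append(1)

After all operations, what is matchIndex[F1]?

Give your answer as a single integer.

Op 1: append 3 -> log_len=3
Op 2: F2 acks idx 2 -> match: F0=0 F1=0 F2=2 F3=0; commitIndex=0
Op 3: append 3 -> log_len=6
Op 4: F1 acks idx 4 -> match: F0=0 F1=4 F2=2 F3=0; commitIndex=2
Op 5: F1 acks idx 1 -> match: F0=0 F1=4 F2=2 F3=0; commitIndex=2
Op 6: append 2 -> log_len=8
Op 7: append 1 -> log_len=9
Op 8: F0 acks idx 7 -> match: F0=7 F1=4 F2=2 F3=0; commitIndex=4
Op 9: append 1 -> log_len=10

Answer: 4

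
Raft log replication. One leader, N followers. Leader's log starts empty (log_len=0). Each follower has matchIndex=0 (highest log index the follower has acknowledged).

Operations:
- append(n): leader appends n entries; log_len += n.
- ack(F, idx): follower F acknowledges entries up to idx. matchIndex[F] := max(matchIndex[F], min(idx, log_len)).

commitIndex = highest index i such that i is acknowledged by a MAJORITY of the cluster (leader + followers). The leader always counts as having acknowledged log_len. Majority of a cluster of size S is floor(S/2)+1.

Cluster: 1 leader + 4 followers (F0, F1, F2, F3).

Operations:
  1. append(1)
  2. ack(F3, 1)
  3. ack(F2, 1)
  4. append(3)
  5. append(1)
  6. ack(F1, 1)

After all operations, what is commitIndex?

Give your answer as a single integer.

Answer: 1

Derivation:
Op 1: append 1 -> log_len=1
Op 2: F3 acks idx 1 -> match: F0=0 F1=0 F2=0 F3=1; commitIndex=0
Op 3: F2 acks idx 1 -> match: F0=0 F1=0 F2=1 F3=1; commitIndex=1
Op 4: append 3 -> log_len=4
Op 5: append 1 -> log_len=5
Op 6: F1 acks idx 1 -> match: F0=0 F1=1 F2=1 F3=1; commitIndex=1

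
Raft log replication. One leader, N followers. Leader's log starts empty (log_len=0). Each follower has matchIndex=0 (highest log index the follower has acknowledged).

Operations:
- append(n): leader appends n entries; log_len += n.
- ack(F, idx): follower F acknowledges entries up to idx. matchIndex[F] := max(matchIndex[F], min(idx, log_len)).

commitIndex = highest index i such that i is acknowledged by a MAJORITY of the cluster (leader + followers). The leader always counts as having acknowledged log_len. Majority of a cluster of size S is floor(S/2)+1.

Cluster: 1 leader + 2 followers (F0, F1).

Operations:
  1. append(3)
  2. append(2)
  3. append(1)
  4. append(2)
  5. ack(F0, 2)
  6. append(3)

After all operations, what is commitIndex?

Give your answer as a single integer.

Answer: 2

Derivation:
Op 1: append 3 -> log_len=3
Op 2: append 2 -> log_len=5
Op 3: append 1 -> log_len=6
Op 4: append 2 -> log_len=8
Op 5: F0 acks idx 2 -> match: F0=2 F1=0; commitIndex=2
Op 6: append 3 -> log_len=11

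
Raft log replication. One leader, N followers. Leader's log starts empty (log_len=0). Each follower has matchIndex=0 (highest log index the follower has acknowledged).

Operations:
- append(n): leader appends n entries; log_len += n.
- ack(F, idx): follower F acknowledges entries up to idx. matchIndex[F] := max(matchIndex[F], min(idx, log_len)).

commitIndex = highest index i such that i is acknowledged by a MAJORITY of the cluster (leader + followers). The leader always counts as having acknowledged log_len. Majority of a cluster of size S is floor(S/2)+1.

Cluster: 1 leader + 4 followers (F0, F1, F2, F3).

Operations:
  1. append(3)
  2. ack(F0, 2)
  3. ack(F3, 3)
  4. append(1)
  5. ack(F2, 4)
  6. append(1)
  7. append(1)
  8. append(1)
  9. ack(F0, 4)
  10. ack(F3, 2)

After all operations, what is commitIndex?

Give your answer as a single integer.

Op 1: append 3 -> log_len=3
Op 2: F0 acks idx 2 -> match: F0=2 F1=0 F2=0 F3=0; commitIndex=0
Op 3: F3 acks idx 3 -> match: F0=2 F1=0 F2=0 F3=3; commitIndex=2
Op 4: append 1 -> log_len=4
Op 5: F2 acks idx 4 -> match: F0=2 F1=0 F2=4 F3=3; commitIndex=3
Op 6: append 1 -> log_len=5
Op 7: append 1 -> log_len=6
Op 8: append 1 -> log_len=7
Op 9: F0 acks idx 4 -> match: F0=4 F1=0 F2=4 F3=3; commitIndex=4
Op 10: F3 acks idx 2 -> match: F0=4 F1=0 F2=4 F3=3; commitIndex=4

Answer: 4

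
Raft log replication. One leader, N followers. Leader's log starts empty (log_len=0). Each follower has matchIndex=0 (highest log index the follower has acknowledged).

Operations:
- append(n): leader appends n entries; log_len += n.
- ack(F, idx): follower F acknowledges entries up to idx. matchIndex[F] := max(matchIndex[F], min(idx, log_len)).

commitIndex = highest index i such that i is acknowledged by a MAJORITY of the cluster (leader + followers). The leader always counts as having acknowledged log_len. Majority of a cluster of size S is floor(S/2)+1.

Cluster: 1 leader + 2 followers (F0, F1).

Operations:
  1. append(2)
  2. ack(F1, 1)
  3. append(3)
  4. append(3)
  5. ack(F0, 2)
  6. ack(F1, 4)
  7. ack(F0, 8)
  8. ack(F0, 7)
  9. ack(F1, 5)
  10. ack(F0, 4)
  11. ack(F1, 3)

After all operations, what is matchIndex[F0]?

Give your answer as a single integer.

Op 1: append 2 -> log_len=2
Op 2: F1 acks idx 1 -> match: F0=0 F1=1; commitIndex=1
Op 3: append 3 -> log_len=5
Op 4: append 3 -> log_len=8
Op 5: F0 acks idx 2 -> match: F0=2 F1=1; commitIndex=2
Op 6: F1 acks idx 4 -> match: F0=2 F1=4; commitIndex=4
Op 7: F0 acks idx 8 -> match: F0=8 F1=4; commitIndex=8
Op 8: F0 acks idx 7 -> match: F0=8 F1=4; commitIndex=8
Op 9: F1 acks idx 5 -> match: F0=8 F1=5; commitIndex=8
Op 10: F0 acks idx 4 -> match: F0=8 F1=5; commitIndex=8
Op 11: F1 acks idx 3 -> match: F0=8 F1=5; commitIndex=8

Answer: 8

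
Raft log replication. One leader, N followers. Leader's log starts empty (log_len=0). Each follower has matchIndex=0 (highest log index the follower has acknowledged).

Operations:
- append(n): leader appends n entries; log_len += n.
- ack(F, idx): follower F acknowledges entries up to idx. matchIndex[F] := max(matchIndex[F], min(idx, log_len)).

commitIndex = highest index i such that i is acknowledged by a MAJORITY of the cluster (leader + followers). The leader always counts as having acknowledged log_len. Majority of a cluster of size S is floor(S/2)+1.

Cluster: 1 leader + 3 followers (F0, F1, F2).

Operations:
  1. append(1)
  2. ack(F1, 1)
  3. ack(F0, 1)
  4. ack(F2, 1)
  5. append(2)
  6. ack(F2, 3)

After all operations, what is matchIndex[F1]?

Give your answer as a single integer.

Answer: 1

Derivation:
Op 1: append 1 -> log_len=1
Op 2: F1 acks idx 1 -> match: F0=0 F1=1 F2=0; commitIndex=0
Op 3: F0 acks idx 1 -> match: F0=1 F1=1 F2=0; commitIndex=1
Op 4: F2 acks idx 1 -> match: F0=1 F1=1 F2=1; commitIndex=1
Op 5: append 2 -> log_len=3
Op 6: F2 acks idx 3 -> match: F0=1 F1=1 F2=3; commitIndex=1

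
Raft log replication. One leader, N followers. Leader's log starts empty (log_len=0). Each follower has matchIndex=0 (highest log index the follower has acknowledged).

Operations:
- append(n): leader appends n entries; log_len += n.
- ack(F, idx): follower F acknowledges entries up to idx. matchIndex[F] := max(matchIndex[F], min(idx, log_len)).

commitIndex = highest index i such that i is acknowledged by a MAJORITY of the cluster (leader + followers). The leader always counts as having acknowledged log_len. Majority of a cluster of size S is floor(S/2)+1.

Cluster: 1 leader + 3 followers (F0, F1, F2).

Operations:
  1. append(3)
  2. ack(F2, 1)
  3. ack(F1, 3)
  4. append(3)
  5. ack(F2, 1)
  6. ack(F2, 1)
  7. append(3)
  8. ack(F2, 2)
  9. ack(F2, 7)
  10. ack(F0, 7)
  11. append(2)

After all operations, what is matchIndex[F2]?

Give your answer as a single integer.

Op 1: append 3 -> log_len=3
Op 2: F2 acks idx 1 -> match: F0=0 F1=0 F2=1; commitIndex=0
Op 3: F1 acks idx 3 -> match: F0=0 F1=3 F2=1; commitIndex=1
Op 4: append 3 -> log_len=6
Op 5: F2 acks idx 1 -> match: F0=0 F1=3 F2=1; commitIndex=1
Op 6: F2 acks idx 1 -> match: F0=0 F1=3 F2=1; commitIndex=1
Op 7: append 3 -> log_len=9
Op 8: F2 acks idx 2 -> match: F0=0 F1=3 F2=2; commitIndex=2
Op 9: F2 acks idx 7 -> match: F0=0 F1=3 F2=7; commitIndex=3
Op 10: F0 acks idx 7 -> match: F0=7 F1=3 F2=7; commitIndex=7
Op 11: append 2 -> log_len=11

Answer: 7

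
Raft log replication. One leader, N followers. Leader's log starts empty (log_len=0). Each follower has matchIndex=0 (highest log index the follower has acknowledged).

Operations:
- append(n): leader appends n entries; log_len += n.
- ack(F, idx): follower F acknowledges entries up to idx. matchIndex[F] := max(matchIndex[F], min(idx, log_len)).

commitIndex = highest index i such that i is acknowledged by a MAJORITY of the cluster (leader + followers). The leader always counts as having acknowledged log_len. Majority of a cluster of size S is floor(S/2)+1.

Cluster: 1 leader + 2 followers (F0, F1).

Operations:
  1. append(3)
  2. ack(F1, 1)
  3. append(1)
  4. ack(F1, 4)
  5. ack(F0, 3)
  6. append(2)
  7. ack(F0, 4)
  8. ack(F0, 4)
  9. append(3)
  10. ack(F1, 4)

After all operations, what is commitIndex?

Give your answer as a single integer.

Answer: 4

Derivation:
Op 1: append 3 -> log_len=3
Op 2: F1 acks idx 1 -> match: F0=0 F1=1; commitIndex=1
Op 3: append 1 -> log_len=4
Op 4: F1 acks idx 4 -> match: F0=0 F1=4; commitIndex=4
Op 5: F0 acks idx 3 -> match: F0=3 F1=4; commitIndex=4
Op 6: append 2 -> log_len=6
Op 7: F0 acks idx 4 -> match: F0=4 F1=4; commitIndex=4
Op 8: F0 acks idx 4 -> match: F0=4 F1=4; commitIndex=4
Op 9: append 3 -> log_len=9
Op 10: F1 acks idx 4 -> match: F0=4 F1=4; commitIndex=4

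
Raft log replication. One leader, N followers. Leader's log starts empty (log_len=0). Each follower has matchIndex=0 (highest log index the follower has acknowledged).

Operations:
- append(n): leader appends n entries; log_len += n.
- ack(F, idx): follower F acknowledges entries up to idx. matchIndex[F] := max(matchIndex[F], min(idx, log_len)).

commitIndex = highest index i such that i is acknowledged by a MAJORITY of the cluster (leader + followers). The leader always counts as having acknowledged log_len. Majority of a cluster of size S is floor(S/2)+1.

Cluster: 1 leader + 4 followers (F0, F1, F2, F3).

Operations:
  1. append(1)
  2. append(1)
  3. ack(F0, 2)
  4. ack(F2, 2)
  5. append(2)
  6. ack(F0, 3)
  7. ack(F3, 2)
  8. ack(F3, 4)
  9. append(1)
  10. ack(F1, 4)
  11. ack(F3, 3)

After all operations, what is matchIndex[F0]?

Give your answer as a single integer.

Answer: 3

Derivation:
Op 1: append 1 -> log_len=1
Op 2: append 1 -> log_len=2
Op 3: F0 acks idx 2 -> match: F0=2 F1=0 F2=0 F3=0; commitIndex=0
Op 4: F2 acks idx 2 -> match: F0=2 F1=0 F2=2 F3=0; commitIndex=2
Op 5: append 2 -> log_len=4
Op 6: F0 acks idx 3 -> match: F0=3 F1=0 F2=2 F3=0; commitIndex=2
Op 7: F3 acks idx 2 -> match: F0=3 F1=0 F2=2 F3=2; commitIndex=2
Op 8: F3 acks idx 4 -> match: F0=3 F1=0 F2=2 F3=4; commitIndex=3
Op 9: append 1 -> log_len=5
Op 10: F1 acks idx 4 -> match: F0=3 F1=4 F2=2 F3=4; commitIndex=4
Op 11: F3 acks idx 3 -> match: F0=3 F1=4 F2=2 F3=4; commitIndex=4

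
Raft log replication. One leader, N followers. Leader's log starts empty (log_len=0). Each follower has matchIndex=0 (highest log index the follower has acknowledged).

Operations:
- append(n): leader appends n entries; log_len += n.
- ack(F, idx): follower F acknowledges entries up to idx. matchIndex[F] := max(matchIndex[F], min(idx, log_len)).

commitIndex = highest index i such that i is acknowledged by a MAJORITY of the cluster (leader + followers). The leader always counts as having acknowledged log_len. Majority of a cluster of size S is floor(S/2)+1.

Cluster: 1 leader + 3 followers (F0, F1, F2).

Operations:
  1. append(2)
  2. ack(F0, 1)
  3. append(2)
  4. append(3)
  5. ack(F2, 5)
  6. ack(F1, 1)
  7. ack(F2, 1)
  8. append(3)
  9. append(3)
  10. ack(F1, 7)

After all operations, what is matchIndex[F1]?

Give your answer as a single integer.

Answer: 7

Derivation:
Op 1: append 2 -> log_len=2
Op 2: F0 acks idx 1 -> match: F0=1 F1=0 F2=0; commitIndex=0
Op 3: append 2 -> log_len=4
Op 4: append 3 -> log_len=7
Op 5: F2 acks idx 5 -> match: F0=1 F1=0 F2=5; commitIndex=1
Op 6: F1 acks idx 1 -> match: F0=1 F1=1 F2=5; commitIndex=1
Op 7: F2 acks idx 1 -> match: F0=1 F1=1 F2=5; commitIndex=1
Op 8: append 3 -> log_len=10
Op 9: append 3 -> log_len=13
Op 10: F1 acks idx 7 -> match: F0=1 F1=7 F2=5; commitIndex=5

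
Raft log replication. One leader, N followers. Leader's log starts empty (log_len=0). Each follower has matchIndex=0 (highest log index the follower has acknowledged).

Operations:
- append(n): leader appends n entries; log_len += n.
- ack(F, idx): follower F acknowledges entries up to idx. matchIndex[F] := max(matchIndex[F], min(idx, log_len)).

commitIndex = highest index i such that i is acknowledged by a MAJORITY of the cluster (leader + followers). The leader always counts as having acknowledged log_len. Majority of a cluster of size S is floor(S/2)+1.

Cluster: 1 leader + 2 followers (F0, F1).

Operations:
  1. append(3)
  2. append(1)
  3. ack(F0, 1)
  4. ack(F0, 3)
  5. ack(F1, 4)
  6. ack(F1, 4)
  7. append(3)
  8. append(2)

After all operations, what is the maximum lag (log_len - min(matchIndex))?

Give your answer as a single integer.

Answer: 6

Derivation:
Op 1: append 3 -> log_len=3
Op 2: append 1 -> log_len=4
Op 3: F0 acks idx 1 -> match: F0=1 F1=0; commitIndex=1
Op 4: F0 acks idx 3 -> match: F0=3 F1=0; commitIndex=3
Op 5: F1 acks idx 4 -> match: F0=3 F1=4; commitIndex=4
Op 6: F1 acks idx 4 -> match: F0=3 F1=4; commitIndex=4
Op 7: append 3 -> log_len=7
Op 8: append 2 -> log_len=9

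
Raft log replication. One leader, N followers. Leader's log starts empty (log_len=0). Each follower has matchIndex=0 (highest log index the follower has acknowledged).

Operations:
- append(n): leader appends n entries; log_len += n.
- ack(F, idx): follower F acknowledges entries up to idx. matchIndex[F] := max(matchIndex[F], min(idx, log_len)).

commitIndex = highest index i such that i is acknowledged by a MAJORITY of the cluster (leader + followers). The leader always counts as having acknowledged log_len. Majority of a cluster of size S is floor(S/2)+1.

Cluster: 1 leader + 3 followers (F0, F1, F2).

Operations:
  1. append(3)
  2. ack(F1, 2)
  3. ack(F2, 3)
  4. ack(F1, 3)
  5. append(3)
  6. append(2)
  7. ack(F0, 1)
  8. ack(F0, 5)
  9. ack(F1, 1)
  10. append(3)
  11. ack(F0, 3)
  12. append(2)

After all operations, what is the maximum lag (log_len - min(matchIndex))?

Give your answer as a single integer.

Answer: 10

Derivation:
Op 1: append 3 -> log_len=3
Op 2: F1 acks idx 2 -> match: F0=0 F1=2 F2=0; commitIndex=0
Op 3: F2 acks idx 3 -> match: F0=0 F1=2 F2=3; commitIndex=2
Op 4: F1 acks idx 3 -> match: F0=0 F1=3 F2=3; commitIndex=3
Op 5: append 3 -> log_len=6
Op 6: append 2 -> log_len=8
Op 7: F0 acks idx 1 -> match: F0=1 F1=3 F2=3; commitIndex=3
Op 8: F0 acks idx 5 -> match: F0=5 F1=3 F2=3; commitIndex=3
Op 9: F1 acks idx 1 -> match: F0=5 F1=3 F2=3; commitIndex=3
Op 10: append 3 -> log_len=11
Op 11: F0 acks idx 3 -> match: F0=5 F1=3 F2=3; commitIndex=3
Op 12: append 2 -> log_len=13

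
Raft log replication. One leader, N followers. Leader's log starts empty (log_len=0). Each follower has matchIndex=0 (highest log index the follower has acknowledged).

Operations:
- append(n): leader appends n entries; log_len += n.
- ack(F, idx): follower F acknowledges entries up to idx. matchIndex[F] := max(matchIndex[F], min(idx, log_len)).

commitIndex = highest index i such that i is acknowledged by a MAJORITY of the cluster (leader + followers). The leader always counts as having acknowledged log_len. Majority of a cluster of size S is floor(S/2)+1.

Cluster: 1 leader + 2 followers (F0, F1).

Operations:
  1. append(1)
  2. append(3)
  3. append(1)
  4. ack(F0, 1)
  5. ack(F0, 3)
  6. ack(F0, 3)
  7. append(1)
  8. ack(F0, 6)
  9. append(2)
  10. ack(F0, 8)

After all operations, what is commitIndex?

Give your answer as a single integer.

Op 1: append 1 -> log_len=1
Op 2: append 3 -> log_len=4
Op 3: append 1 -> log_len=5
Op 4: F0 acks idx 1 -> match: F0=1 F1=0; commitIndex=1
Op 5: F0 acks idx 3 -> match: F0=3 F1=0; commitIndex=3
Op 6: F0 acks idx 3 -> match: F0=3 F1=0; commitIndex=3
Op 7: append 1 -> log_len=6
Op 8: F0 acks idx 6 -> match: F0=6 F1=0; commitIndex=6
Op 9: append 2 -> log_len=8
Op 10: F0 acks idx 8 -> match: F0=8 F1=0; commitIndex=8

Answer: 8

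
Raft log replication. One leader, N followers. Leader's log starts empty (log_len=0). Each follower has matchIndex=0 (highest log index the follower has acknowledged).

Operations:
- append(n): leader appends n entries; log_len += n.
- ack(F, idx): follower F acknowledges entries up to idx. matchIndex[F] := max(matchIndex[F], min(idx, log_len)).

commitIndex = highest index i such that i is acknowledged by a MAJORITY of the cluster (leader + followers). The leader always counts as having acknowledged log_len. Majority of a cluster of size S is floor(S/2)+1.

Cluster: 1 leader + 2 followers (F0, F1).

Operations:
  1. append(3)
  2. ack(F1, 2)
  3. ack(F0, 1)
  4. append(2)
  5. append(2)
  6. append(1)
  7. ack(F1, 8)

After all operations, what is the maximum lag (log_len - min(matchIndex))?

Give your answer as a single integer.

Op 1: append 3 -> log_len=3
Op 2: F1 acks idx 2 -> match: F0=0 F1=2; commitIndex=2
Op 3: F0 acks idx 1 -> match: F0=1 F1=2; commitIndex=2
Op 4: append 2 -> log_len=5
Op 5: append 2 -> log_len=7
Op 6: append 1 -> log_len=8
Op 7: F1 acks idx 8 -> match: F0=1 F1=8; commitIndex=8

Answer: 7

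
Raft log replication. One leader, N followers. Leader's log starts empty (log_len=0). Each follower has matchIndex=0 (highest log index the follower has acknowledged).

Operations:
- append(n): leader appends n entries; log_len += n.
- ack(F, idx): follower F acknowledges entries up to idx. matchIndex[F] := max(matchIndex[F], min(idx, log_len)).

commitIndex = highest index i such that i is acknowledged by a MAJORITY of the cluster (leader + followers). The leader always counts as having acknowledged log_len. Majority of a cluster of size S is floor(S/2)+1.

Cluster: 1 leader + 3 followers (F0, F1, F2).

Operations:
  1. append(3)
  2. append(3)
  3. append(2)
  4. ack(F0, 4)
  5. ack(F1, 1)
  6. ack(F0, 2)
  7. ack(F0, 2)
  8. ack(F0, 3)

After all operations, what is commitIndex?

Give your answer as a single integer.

Answer: 1

Derivation:
Op 1: append 3 -> log_len=3
Op 2: append 3 -> log_len=6
Op 3: append 2 -> log_len=8
Op 4: F0 acks idx 4 -> match: F0=4 F1=0 F2=0; commitIndex=0
Op 5: F1 acks idx 1 -> match: F0=4 F1=1 F2=0; commitIndex=1
Op 6: F0 acks idx 2 -> match: F0=4 F1=1 F2=0; commitIndex=1
Op 7: F0 acks idx 2 -> match: F0=4 F1=1 F2=0; commitIndex=1
Op 8: F0 acks idx 3 -> match: F0=4 F1=1 F2=0; commitIndex=1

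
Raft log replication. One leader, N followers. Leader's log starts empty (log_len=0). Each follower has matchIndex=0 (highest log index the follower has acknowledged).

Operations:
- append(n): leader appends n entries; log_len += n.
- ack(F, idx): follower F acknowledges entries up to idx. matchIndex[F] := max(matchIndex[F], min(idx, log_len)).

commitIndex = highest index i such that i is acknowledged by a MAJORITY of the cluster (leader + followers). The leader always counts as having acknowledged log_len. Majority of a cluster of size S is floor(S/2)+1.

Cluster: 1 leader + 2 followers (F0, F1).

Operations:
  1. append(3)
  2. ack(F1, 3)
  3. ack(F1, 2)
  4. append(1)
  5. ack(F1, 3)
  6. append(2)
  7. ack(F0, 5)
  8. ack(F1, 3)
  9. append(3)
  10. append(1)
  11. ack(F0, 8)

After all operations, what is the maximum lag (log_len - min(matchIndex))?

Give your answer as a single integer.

Op 1: append 3 -> log_len=3
Op 2: F1 acks idx 3 -> match: F0=0 F1=3; commitIndex=3
Op 3: F1 acks idx 2 -> match: F0=0 F1=3; commitIndex=3
Op 4: append 1 -> log_len=4
Op 5: F1 acks idx 3 -> match: F0=0 F1=3; commitIndex=3
Op 6: append 2 -> log_len=6
Op 7: F0 acks idx 5 -> match: F0=5 F1=3; commitIndex=5
Op 8: F1 acks idx 3 -> match: F0=5 F1=3; commitIndex=5
Op 9: append 3 -> log_len=9
Op 10: append 1 -> log_len=10
Op 11: F0 acks idx 8 -> match: F0=8 F1=3; commitIndex=8

Answer: 7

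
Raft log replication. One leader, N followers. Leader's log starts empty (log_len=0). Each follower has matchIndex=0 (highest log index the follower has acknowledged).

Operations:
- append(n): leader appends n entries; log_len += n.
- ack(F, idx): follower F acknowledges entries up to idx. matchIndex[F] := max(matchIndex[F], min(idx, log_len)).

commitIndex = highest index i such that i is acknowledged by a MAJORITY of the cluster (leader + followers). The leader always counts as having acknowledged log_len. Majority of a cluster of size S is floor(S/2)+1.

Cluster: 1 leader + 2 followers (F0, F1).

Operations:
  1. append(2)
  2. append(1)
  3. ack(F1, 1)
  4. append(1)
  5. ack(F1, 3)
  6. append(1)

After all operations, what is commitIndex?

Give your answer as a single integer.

Op 1: append 2 -> log_len=2
Op 2: append 1 -> log_len=3
Op 3: F1 acks idx 1 -> match: F0=0 F1=1; commitIndex=1
Op 4: append 1 -> log_len=4
Op 5: F1 acks idx 3 -> match: F0=0 F1=3; commitIndex=3
Op 6: append 1 -> log_len=5

Answer: 3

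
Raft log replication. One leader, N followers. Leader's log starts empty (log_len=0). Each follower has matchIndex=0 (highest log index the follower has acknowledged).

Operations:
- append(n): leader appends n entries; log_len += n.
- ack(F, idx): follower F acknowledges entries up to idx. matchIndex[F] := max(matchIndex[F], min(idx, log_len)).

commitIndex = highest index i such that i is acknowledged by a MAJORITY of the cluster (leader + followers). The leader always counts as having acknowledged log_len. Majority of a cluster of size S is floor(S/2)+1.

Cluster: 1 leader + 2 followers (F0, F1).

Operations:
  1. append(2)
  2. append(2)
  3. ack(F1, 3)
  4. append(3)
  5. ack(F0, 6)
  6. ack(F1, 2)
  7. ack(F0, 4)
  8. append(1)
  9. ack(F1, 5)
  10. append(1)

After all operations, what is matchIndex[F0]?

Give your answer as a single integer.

Op 1: append 2 -> log_len=2
Op 2: append 2 -> log_len=4
Op 3: F1 acks idx 3 -> match: F0=0 F1=3; commitIndex=3
Op 4: append 3 -> log_len=7
Op 5: F0 acks idx 6 -> match: F0=6 F1=3; commitIndex=6
Op 6: F1 acks idx 2 -> match: F0=6 F1=3; commitIndex=6
Op 7: F0 acks idx 4 -> match: F0=6 F1=3; commitIndex=6
Op 8: append 1 -> log_len=8
Op 9: F1 acks idx 5 -> match: F0=6 F1=5; commitIndex=6
Op 10: append 1 -> log_len=9

Answer: 6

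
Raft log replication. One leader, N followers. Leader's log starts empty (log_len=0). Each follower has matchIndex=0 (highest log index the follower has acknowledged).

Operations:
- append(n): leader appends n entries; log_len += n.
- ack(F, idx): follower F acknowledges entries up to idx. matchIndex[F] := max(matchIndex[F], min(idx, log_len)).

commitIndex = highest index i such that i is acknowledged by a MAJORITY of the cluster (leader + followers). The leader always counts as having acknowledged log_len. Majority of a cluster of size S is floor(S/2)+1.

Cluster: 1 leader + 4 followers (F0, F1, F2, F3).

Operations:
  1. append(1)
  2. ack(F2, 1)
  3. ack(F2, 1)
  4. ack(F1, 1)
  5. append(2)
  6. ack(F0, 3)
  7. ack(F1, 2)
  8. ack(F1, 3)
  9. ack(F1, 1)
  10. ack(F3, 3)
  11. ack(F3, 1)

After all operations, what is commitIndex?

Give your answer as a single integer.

Op 1: append 1 -> log_len=1
Op 2: F2 acks idx 1 -> match: F0=0 F1=0 F2=1 F3=0; commitIndex=0
Op 3: F2 acks idx 1 -> match: F0=0 F1=0 F2=1 F3=0; commitIndex=0
Op 4: F1 acks idx 1 -> match: F0=0 F1=1 F2=1 F3=0; commitIndex=1
Op 5: append 2 -> log_len=3
Op 6: F0 acks idx 3 -> match: F0=3 F1=1 F2=1 F3=0; commitIndex=1
Op 7: F1 acks idx 2 -> match: F0=3 F1=2 F2=1 F3=0; commitIndex=2
Op 8: F1 acks idx 3 -> match: F0=3 F1=3 F2=1 F3=0; commitIndex=3
Op 9: F1 acks idx 1 -> match: F0=3 F1=3 F2=1 F3=0; commitIndex=3
Op 10: F3 acks idx 3 -> match: F0=3 F1=3 F2=1 F3=3; commitIndex=3
Op 11: F3 acks idx 1 -> match: F0=3 F1=3 F2=1 F3=3; commitIndex=3

Answer: 3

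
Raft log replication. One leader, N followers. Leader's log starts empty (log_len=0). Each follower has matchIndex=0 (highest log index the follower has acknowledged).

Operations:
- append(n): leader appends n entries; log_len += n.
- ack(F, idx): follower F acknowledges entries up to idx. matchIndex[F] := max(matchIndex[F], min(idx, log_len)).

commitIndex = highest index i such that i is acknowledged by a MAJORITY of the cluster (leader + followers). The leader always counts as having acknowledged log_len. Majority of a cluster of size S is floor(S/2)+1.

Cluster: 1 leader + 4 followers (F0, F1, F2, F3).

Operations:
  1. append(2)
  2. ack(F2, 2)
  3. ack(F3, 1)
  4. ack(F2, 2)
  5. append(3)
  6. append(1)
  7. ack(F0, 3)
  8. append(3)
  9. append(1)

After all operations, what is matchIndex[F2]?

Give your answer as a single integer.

Answer: 2

Derivation:
Op 1: append 2 -> log_len=2
Op 2: F2 acks idx 2 -> match: F0=0 F1=0 F2=2 F3=0; commitIndex=0
Op 3: F3 acks idx 1 -> match: F0=0 F1=0 F2=2 F3=1; commitIndex=1
Op 4: F2 acks idx 2 -> match: F0=0 F1=0 F2=2 F3=1; commitIndex=1
Op 5: append 3 -> log_len=5
Op 6: append 1 -> log_len=6
Op 7: F0 acks idx 3 -> match: F0=3 F1=0 F2=2 F3=1; commitIndex=2
Op 8: append 3 -> log_len=9
Op 9: append 1 -> log_len=10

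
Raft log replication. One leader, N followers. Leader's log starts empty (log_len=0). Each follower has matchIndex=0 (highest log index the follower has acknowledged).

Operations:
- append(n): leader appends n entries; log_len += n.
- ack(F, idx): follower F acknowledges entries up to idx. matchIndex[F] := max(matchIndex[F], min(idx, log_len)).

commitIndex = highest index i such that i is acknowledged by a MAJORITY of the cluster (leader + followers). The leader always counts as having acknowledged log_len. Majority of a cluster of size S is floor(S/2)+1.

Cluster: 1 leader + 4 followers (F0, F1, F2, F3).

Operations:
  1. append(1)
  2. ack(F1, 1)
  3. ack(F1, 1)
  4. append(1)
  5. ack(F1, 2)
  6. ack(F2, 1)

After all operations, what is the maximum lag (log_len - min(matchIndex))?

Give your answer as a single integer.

Answer: 2

Derivation:
Op 1: append 1 -> log_len=1
Op 2: F1 acks idx 1 -> match: F0=0 F1=1 F2=0 F3=0; commitIndex=0
Op 3: F1 acks idx 1 -> match: F0=0 F1=1 F2=0 F3=0; commitIndex=0
Op 4: append 1 -> log_len=2
Op 5: F1 acks idx 2 -> match: F0=0 F1=2 F2=0 F3=0; commitIndex=0
Op 6: F2 acks idx 1 -> match: F0=0 F1=2 F2=1 F3=0; commitIndex=1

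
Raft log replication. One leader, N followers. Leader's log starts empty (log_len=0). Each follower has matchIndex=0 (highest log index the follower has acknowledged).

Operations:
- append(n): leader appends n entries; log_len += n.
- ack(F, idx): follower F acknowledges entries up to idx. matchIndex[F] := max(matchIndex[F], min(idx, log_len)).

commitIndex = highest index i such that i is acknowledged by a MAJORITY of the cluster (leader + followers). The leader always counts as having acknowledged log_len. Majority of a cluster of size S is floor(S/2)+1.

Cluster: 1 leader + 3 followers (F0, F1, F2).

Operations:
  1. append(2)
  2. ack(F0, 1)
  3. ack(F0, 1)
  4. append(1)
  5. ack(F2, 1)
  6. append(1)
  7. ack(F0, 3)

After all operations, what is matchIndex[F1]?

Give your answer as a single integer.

Answer: 0

Derivation:
Op 1: append 2 -> log_len=2
Op 2: F0 acks idx 1 -> match: F0=1 F1=0 F2=0; commitIndex=0
Op 3: F0 acks idx 1 -> match: F0=1 F1=0 F2=0; commitIndex=0
Op 4: append 1 -> log_len=3
Op 5: F2 acks idx 1 -> match: F0=1 F1=0 F2=1; commitIndex=1
Op 6: append 1 -> log_len=4
Op 7: F0 acks idx 3 -> match: F0=3 F1=0 F2=1; commitIndex=1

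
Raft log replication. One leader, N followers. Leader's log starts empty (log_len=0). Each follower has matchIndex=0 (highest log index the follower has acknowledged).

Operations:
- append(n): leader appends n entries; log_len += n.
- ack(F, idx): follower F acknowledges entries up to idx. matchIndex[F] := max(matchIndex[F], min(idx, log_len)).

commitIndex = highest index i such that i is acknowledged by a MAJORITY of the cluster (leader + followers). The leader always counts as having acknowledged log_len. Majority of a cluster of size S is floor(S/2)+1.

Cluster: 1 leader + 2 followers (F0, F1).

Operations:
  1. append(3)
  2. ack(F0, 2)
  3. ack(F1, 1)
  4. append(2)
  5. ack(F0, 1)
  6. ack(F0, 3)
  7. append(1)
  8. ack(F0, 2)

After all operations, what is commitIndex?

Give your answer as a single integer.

Answer: 3

Derivation:
Op 1: append 3 -> log_len=3
Op 2: F0 acks idx 2 -> match: F0=2 F1=0; commitIndex=2
Op 3: F1 acks idx 1 -> match: F0=2 F1=1; commitIndex=2
Op 4: append 2 -> log_len=5
Op 5: F0 acks idx 1 -> match: F0=2 F1=1; commitIndex=2
Op 6: F0 acks idx 3 -> match: F0=3 F1=1; commitIndex=3
Op 7: append 1 -> log_len=6
Op 8: F0 acks idx 2 -> match: F0=3 F1=1; commitIndex=3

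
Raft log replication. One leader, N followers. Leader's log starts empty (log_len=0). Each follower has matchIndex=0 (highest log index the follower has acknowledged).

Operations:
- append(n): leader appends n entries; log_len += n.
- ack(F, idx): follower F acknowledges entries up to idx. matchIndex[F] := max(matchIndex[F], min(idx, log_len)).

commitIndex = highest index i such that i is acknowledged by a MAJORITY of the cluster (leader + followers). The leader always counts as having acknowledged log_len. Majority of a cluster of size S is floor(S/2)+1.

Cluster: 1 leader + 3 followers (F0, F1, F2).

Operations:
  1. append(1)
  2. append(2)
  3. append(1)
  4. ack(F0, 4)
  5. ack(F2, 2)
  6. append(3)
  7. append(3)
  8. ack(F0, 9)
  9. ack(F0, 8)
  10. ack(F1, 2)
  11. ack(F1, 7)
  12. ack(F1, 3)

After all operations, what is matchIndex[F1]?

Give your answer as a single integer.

Op 1: append 1 -> log_len=1
Op 2: append 2 -> log_len=3
Op 3: append 1 -> log_len=4
Op 4: F0 acks idx 4 -> match: F0=4 F1=0 F2=0; commitIndex=0
Op 5: F2 acks idx 2 -> match: F0=4 F1=0 F2=2; commitIndex=2
Op 6: append 3 -> log_len=7
Op 7: append 3 -> log_len=10
Op 8: F0 acks idx 9 -> match: F0=9 F1=0 F2=2; commitIndex=2
Op 9: F0 acks idx 8 -> match: F0=9 F1=0 F2=2; commitIndex=2
Op 10: F1 acks idx 2 -> match: F0=9 F1=2 F2=2; commitIndex=2
Op 11: F1 acks idx 7 -> match: F0=9 F1=7 F2=2; commitIndex=7
Op 12: F1 acks idx 3 -> match: F0=9 F1=7 F2=2; commitIndex=7

Answer: 7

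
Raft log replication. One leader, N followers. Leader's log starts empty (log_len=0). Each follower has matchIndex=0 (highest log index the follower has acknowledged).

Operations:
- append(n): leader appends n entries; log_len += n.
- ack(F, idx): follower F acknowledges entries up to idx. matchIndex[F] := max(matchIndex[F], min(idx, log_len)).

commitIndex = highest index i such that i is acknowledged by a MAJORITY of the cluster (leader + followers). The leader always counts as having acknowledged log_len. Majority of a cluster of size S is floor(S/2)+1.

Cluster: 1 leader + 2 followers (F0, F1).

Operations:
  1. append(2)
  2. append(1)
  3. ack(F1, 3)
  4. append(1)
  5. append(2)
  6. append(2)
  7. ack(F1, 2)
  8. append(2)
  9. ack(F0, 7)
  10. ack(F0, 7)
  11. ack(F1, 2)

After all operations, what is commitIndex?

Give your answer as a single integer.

Op 1: append 2 -> log_len=2
Op 2: append 1 -> log_len=3
Op 3: F1 acks idx 3 -> match: F0=0 F1=3; commitIndex=3
Op 4: append 1 -> log_len=4
Op 5: append 2 -> log_len=6
Op 6: append 2 -> log_len=8
Op 7: F1 acks idx 2 -> match: F0=0 F1=3; commitIndex=3
Op 8: append 2 -> log_len=10
Op 9: F0 acks idx 7 -> match: F0=7 F1=3; commitIndex=7
Op 10: F0 acks idx 7 -> match: F0=7 F1=3; commitIndex=7
Op 11: F1 acks idx 2 -> match: F0=7 F1=3; commitIndex=7

Answer: 7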